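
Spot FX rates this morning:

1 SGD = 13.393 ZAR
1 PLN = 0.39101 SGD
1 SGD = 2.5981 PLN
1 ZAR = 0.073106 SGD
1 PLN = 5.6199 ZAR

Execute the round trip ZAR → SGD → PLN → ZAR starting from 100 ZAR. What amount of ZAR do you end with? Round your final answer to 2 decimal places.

100 ZAR × 0.073106 = 7.3106 SGD
7.3106 SGD × 2.5981 = 18.99366986 PLN
18.99366986 PLN × 5.6199 = 106.742525246214 ZAR

106.74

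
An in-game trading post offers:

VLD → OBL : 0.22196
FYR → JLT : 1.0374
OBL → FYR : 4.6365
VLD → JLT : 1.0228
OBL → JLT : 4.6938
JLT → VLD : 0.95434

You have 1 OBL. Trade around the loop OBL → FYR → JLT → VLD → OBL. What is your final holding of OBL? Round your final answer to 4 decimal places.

1 OBL × 4.6365 = 4.6365 FYR
4.6365 FYR × 1.0374 = 4.8099051 JLT
4.8099051 JLT × 0.95434 = 4.590284833134 VLD
4.590284833134 VLD × 0.22196 = 1.01885962156242264 OBL

1.0189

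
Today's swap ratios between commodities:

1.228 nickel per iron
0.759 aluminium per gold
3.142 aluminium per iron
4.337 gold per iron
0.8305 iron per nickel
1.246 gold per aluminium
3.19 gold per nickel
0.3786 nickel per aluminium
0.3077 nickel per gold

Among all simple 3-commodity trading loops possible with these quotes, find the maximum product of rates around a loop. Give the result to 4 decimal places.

1.1083

gold→nickel→iron→gold: 0.3077 × 0.8305 × 4.337 = 1.10830
aluminium→nickel→iron→aluminium: 0.3786 × 0.8305 × 3.142 = 0.98793
gold→aluminium→nickel→gold: 0.759 × 0.3786 × 3.19 = 0.91667
Maximum is gold→nickel→iron→gold at 1.1083; arbitrage exists.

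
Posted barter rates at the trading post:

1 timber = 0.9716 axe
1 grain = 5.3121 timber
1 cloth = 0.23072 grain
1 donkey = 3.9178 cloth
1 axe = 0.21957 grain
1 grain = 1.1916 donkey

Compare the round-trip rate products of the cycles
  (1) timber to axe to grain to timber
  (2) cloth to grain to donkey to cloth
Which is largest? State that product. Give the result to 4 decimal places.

1.1333

(1) 0.9716 × 0.21957 × 5.3121 = 1.13325
(2) 0.23072 × 1.1916 × 3.9178 = 1.07710
Highest is cycle (1) at 1.1333 (>1, arbitrage).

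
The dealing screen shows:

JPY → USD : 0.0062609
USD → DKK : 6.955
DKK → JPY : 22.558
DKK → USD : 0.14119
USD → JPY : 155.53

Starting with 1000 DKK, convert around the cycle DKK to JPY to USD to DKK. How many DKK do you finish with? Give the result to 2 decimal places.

982.28

1000 DKK × 22.558 = 22558 JPY
22558 JPY × 0.0062609 = 141.2333822 USD
141.2333822 USD × 6.955 = 982.278173201 DKK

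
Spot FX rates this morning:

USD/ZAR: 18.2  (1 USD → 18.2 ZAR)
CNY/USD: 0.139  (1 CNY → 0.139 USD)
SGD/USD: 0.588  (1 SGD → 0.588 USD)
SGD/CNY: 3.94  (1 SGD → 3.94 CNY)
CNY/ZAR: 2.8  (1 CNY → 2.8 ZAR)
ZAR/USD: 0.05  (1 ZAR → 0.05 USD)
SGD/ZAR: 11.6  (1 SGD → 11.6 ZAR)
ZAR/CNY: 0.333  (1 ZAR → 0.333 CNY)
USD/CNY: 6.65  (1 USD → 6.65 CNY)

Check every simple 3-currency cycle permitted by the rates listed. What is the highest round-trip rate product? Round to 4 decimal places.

USD→CNY→ZAR→USD: 6.65 × 2.8 × 0.05 = 0.93100
USD→ZAR→CNY→USD: 18.2 × 0.333 × 0.139 = 0.84242
Maximum is USD→CNY→ZAR→USD at 0.9310; no arbitrage — every cycle loses value.

0.9310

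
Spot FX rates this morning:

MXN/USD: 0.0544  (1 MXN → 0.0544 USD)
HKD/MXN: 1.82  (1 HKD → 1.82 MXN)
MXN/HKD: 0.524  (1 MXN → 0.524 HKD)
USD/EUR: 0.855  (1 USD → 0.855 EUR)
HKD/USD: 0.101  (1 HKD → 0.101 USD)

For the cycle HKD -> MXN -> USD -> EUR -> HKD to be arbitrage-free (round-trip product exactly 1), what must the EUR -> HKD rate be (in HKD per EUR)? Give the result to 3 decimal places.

Known legs of the cycle: 1.82 × 0.0544 × 0.855 = 0.08465184
For no arbitrage the full-cycle product must be 1, so the missing rate is 1 / 0.08465184 ≈ 11.81309.

11.813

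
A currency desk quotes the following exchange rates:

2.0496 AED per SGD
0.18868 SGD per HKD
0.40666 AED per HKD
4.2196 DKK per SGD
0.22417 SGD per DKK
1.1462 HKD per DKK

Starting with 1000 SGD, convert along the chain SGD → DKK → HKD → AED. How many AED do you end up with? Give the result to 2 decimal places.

1000 SGD × 4.2196 = 4219.6 DKK
4219.6 DKK × 1.1462 = 4836.50552 HKD
4836.50552 HKD × 0.40666 = 1966.8133347632 AED

1966.81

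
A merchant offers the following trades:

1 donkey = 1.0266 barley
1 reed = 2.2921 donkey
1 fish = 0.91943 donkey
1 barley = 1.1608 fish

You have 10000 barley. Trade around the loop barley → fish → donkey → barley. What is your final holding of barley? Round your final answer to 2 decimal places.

10956.64

10000 barley × 1.1608 = 11608 fish
11608 fish × 0.91943 = 10672.74344 donkey
10672.74344 donkey × 1.0266 = 10956.638415504 barley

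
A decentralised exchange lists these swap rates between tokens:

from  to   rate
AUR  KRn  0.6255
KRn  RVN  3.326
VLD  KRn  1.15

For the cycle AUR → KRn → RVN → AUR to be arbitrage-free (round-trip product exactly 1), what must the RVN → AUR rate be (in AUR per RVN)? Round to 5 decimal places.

Known legs of the cycle: 0.6255 × 3.326 = 2.080413
For no arbitrage the full-cycle product must be 1, so the missing rate is 1 / 2.080413 ≈ 0.4806738.

0.48067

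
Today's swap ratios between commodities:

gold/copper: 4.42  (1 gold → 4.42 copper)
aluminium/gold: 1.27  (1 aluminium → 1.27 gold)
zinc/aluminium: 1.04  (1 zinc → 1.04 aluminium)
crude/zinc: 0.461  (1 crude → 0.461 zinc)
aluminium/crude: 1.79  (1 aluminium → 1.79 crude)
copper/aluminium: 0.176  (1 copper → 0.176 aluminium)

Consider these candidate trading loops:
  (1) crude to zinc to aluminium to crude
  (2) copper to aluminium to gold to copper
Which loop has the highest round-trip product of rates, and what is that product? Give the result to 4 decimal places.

0.9880

(1) 0.461 × 1.04 × 1.79 = 0.85820
(2) 0.176 × 1.27 × 4.42 = 0.98796
Highest is cycle (2) at 0.9880 (≤1, no arbitrage).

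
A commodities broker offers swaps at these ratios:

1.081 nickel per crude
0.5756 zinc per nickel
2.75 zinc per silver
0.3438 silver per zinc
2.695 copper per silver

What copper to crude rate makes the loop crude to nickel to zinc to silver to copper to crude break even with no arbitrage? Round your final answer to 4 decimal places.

1.7346

Known legs of the cycle: 1.081 × 0.5756 × 0.3438 × 2.695 = 0.5765156765676
For no arbitrage the full-cycle product must be 1, so the missing rate is 1 / 0.5765156765676 ≈ 1.734558.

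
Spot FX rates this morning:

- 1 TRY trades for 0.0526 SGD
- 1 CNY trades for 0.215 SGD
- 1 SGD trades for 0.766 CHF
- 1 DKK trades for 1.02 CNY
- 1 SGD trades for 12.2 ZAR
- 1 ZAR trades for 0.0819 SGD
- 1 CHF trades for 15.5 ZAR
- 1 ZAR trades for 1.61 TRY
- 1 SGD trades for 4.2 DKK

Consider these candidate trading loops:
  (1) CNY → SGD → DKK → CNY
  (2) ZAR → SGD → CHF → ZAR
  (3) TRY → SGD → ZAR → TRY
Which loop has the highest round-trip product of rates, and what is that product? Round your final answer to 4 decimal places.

(1) 0.215 × 4.2 × 1.02 = 0.92106
(2) 0.0819 × 0.766 × 15.5 = 0.97240
(3) 0.0526 × 12.2 × 1.61 = 1.03317
Highest is cycle (3) at 1.0332 (>1, arbitrage).

1.0332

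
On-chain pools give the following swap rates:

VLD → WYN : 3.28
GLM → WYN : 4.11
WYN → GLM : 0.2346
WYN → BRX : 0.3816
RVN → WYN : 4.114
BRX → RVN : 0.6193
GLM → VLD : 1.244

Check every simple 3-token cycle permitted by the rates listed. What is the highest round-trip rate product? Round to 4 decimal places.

WYN→BRX→RVN→WYN: 0.3816 × 0.6193 × 4.114 = 0.97224
WYN→GLM→VLD→WYN: 0.2346 × 1.244 × 3.28 = 0.95724
Maximum is WYN→BRX→RVN→WYN at 0.9722; no arbitrage — every cycle loses value.

0.9722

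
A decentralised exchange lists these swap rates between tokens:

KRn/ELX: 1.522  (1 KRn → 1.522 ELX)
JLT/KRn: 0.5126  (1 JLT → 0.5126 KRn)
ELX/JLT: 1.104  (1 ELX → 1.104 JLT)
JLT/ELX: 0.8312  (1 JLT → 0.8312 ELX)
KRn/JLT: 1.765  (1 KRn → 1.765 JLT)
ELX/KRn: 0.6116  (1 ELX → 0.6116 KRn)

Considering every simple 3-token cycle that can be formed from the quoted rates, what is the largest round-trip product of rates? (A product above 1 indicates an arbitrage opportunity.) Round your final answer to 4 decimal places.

JLT→ELX→KRn→JLT: 0.8312 × 0.6116 × 1.765 = 0.89726
JLT→KRn→ELX→JLT: 0.5126 × 1.522 × 1.104 = 0.86132
Maximum is JLT→ELX→KRn→JLT at 0.8973; no arbitrage — every cycle loses value.

0.8973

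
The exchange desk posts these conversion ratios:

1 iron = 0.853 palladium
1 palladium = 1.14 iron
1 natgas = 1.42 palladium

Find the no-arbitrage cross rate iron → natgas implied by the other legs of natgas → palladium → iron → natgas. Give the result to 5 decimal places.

0.61774

Known legs of the cycle: 1.42 × 1.14 = 1.6188
For no arbitrage the full-cycle product must be 1, so the missing rate is 1 / 1.6188 ≈ 0.6177415.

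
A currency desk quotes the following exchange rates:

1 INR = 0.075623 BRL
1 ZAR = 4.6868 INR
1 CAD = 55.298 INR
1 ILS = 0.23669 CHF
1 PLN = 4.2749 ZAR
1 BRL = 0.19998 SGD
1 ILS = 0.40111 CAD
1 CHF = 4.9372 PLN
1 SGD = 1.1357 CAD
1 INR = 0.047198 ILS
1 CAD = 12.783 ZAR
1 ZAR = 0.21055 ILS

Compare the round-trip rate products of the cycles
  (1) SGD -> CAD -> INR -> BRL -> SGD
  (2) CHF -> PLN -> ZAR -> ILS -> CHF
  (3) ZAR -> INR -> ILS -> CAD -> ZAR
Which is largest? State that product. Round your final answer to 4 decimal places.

1.1342

(1) 1.1357 × 55.298 × 0.075623 × 0.19998 = 0.94976
(2) 4.9372 × 4.2749 × 0.21055 × 0.23669 = 1.05182
(3) 4.6868 × 0.047198 × 0.40111 × 12.783 = 1.13422
Highest is cycle (3) at 1.1342 (>1, arbitrage).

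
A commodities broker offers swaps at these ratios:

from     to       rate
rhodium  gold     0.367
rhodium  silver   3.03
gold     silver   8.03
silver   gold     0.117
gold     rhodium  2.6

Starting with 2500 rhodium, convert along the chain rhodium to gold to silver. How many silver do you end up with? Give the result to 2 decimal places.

7367.53

2500 rhodium × 0.367 = 917.5 gold
917.5 gold × 8.03 = 7367.525 silver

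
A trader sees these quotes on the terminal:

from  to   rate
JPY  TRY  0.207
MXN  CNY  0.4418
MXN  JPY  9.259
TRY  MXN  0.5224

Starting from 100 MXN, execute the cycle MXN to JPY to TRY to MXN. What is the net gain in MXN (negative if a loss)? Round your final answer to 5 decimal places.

0.12386

100 MXN × 9.259 = 925.9 JPY
925.9 JPY × 0.207 = 191.6613 TRY
191.6613 TRY × 0.5224 = 100.12386312 MXN
Net change: 100.12386312 − 100 = 0.12386312 MXN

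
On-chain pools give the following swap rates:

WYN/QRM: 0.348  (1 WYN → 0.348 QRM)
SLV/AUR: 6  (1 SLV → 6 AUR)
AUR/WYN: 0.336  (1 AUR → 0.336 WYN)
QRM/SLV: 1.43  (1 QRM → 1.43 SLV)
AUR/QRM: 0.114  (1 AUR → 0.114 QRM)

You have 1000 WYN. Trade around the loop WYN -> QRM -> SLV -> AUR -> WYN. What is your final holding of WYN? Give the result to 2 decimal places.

1003.24

1000 WYN × 0.348 = 348 QRM
348 QRM × 1.43 = 497.64 SLV
497.64 SLV × 6 = 2985.84 AUR
2985.84 AUR × 0.336 = 1003.24224 WYN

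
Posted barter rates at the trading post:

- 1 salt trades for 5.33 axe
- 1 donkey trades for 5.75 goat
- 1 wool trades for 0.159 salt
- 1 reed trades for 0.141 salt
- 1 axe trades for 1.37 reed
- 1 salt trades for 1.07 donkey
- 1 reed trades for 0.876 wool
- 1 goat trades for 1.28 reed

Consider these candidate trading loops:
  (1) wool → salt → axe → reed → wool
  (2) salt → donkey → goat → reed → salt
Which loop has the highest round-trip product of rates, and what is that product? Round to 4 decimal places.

(1) 0.159 × 5.33 × 1.37 × 0.876 = 1.01707
(2) 1.07 × 5.75 × 1.28 × 0.141 = 1.11040
Highest is cycle (2) at 1.1104 (>1, arbitrage).

1.1104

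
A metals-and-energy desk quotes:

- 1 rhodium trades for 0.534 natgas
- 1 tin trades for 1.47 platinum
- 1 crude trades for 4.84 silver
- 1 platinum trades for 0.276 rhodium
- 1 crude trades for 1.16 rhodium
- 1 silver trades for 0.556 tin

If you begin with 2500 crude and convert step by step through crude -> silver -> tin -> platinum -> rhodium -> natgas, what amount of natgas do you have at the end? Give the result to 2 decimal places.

1457.56

2500 crude × 4.84 = 12100 silver
12100 silver × 0.556 = 6727.6 tin
6727.6 tin × 1.47 = 9889.572 platinum
9889.572 platinum × 0.276 = 2729.521872 rhodium
2729.521872 rhodium × 0.534 = 1457.564679648 natgas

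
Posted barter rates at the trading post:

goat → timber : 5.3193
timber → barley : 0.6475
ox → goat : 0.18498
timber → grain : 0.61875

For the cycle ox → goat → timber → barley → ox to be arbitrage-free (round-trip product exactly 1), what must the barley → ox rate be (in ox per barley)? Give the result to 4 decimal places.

Known legs of the cycle: 0.18498 × 5.3193 × 0.6475 = 0.637116763815
For no arbitrage the full-cycle product must be 1, so the missing rate is 1 / 0.637116763815 ≈ 1.569571.

1.5696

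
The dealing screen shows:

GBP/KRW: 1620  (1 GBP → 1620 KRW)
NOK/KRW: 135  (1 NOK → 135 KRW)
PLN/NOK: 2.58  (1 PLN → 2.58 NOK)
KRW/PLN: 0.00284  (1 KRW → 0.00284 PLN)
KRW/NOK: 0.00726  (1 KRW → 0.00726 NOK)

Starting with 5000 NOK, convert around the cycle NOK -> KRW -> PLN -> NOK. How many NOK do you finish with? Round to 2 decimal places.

4945.86

5000 NOK × 135 = 675000 KRW
675000 KRW × 0.00284 = 1917 PLN
1917 PLN × 2.58 = 4945.86 NOK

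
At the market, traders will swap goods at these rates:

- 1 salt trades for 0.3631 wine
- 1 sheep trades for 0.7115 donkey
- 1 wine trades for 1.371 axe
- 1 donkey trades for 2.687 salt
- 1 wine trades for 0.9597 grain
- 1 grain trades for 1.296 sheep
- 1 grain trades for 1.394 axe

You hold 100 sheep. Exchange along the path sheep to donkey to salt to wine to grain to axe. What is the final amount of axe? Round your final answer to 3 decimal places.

92.868

100 sheep × 0.7115 = 71.15 donkey
71.15 donkey × 2.687 = 191.18005 salt
191.18005 salt × 0.3631 = 69.417476155 wine
69.417476155 wine × 0.9597 = 66.6199518659535 grain
66.6199518659535 grain × 1.394 = 92.868212901139179 axe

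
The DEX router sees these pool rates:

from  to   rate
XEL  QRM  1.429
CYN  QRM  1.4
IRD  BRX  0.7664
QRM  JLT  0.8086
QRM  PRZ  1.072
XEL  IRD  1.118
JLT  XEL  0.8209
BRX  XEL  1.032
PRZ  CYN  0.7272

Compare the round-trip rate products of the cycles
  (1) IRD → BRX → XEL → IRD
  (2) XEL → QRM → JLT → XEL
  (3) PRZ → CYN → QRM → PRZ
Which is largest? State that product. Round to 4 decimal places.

(1) 0.7664 × 1.032 × 1.118 = 0.88425
(2) 1.429 × 0.8086 × 0.8209 = 0.94854
(3) 0.7272 × 1.4 × 1.072 = 1.09138
Highest is cycle (3) at 1.0914 (>1, arbitrage).

1.0914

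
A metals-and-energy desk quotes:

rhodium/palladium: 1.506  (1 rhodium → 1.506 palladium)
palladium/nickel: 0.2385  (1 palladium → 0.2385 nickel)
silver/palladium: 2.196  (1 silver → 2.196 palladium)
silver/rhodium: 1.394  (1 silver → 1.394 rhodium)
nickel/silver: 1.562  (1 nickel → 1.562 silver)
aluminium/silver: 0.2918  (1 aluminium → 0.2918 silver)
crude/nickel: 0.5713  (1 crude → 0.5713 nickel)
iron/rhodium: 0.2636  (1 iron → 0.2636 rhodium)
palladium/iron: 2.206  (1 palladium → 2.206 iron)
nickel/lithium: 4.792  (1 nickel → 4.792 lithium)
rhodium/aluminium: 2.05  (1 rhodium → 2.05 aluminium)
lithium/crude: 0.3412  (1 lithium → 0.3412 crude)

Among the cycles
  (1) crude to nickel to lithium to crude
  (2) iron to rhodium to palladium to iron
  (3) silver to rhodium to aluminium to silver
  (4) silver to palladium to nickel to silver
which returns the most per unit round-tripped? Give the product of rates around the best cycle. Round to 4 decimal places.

0.9341

(1) 0.5713 × 4.792 × 0.3412 = 0.93409
(2) 0.2636 × 1.506 × 2.206 = 0.87574
(3) 1.394 × 2.05 × 0.2918 = 0.83388
(4) 2.196 × 0.2385 × 1.562 = 0.81809
Highest is cycle (1) at 0.9341 (≤1, no arbitrage).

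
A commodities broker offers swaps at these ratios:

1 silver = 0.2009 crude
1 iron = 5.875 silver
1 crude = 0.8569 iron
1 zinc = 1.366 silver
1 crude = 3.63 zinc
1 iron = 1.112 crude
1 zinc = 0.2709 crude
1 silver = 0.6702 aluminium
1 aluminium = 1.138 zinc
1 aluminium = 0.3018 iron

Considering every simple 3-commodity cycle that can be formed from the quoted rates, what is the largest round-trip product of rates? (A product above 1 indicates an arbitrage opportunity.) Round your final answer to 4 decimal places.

1.1883

iron→silver→aluminium→iron: 5.875 × 0.6702 × 0.3018 = 1.18831
aluminium→zinc→silver→aluminium: 1.138 × 1.366 × 0.6702 = 1.04183
iron→silver→crude→iron: 5.875 × 0.2009 × 0.8569 = 1.01139
crude→zinc→silver→crude: 3.63 × 1.366 × 0.2009 = 0.99618
Maximum is iron→silver→aluminium→iron at 1.1883; arbitrage exists.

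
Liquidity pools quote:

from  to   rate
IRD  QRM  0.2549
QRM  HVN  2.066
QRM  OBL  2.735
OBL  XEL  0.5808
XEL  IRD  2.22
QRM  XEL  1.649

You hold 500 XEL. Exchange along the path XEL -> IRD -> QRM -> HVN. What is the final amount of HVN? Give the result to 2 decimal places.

584.55

500 XEL × 2.22 = 1110 IRD
1110 IRD × 0.2549 = 282.939 QRM
282.939 QRM × 2.066 = 584.551974 HVN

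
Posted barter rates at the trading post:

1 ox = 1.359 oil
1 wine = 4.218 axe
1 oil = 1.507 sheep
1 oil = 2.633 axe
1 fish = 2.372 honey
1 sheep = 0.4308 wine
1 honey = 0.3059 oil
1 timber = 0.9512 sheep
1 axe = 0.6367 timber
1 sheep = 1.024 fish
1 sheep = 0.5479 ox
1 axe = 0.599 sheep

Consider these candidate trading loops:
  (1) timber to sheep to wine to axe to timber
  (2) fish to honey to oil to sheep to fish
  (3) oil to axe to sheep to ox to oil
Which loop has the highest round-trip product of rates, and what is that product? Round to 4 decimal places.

1.1744

(1) 0.9512 × 0.4308 × 4.218 × 0.6367 = 1.10050
(2) 2.372 × 0.3059 × 1.507 × 1.024 = 1.11971
(3) 2.633 × 0.599 × 0.5479 × 1.359 = 1.17435
Highest is cycle (3) at 1.1744 (>1, arbitrage).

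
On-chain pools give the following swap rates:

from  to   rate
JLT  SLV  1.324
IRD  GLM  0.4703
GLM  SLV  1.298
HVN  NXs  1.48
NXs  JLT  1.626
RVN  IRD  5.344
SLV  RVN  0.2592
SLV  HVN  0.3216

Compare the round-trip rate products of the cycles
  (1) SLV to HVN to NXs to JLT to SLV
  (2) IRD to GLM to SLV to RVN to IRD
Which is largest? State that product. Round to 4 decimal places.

(1) 0.3216 × 1.48 × 1.626 × 1.324 = 1.02468
(2) 0.4703 × 1.298 × 0.2592 × 5.344 = 0.84557
Highest is cycle (1) at 1.0247 (>1, arbitrage).

1.0247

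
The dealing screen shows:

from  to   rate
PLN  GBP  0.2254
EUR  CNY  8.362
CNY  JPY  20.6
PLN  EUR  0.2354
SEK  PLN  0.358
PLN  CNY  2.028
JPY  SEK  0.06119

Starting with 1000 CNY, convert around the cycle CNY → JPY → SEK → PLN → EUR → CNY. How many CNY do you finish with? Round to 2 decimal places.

1000 CNY × 20.6 = 20600 JPY
20600 JPY × 0.06119 = 1260.514 SEK
1260.514 SEK × 0.358 = 451.264012 PLN
451.264012 PLN × 0.2354 = 106.2275484248 EUR
106.2275484248 EUR × 8.362 = 888.2747599281776 CNY

888.27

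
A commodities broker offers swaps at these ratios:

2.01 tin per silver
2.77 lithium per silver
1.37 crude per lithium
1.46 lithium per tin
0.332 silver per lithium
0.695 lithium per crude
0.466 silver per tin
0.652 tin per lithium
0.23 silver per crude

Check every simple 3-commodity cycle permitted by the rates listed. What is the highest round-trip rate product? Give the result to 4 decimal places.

lithium→silver→tin→lithium: 0.332 × 2.01 × 1.46 = 0.97429
lithium→crude→silver→lithium: 1.37 × 0.23 × 2.77 = 0.87283
lithium→tin→silver→lithium: 0.652 × 0.466 × 2.77 = 0.84161
Maximum is lithium→silver→tin→lithium at 0.9743; no arbitrage — every cycle loses value.

0.9743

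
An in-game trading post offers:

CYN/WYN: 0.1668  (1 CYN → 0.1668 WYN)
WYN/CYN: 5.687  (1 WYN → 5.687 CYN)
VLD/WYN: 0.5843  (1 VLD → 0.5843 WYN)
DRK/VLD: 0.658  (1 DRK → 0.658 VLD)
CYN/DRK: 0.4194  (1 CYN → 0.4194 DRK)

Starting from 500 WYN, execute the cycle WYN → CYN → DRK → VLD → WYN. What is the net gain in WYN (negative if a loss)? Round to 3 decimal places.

500 WYN × 5.687 = 2843.5 CYN
2843.5 CYN × 0.4194 = 1192.5639 DRK
1192.5639 DRK × 0.658 = 784.7070462 VLD
784.7070462 VLD × 0.5843 = 458.50432709466 WYN
Net change: 458.50432709466 − 500 = -41.49567290534 WYN

-41.496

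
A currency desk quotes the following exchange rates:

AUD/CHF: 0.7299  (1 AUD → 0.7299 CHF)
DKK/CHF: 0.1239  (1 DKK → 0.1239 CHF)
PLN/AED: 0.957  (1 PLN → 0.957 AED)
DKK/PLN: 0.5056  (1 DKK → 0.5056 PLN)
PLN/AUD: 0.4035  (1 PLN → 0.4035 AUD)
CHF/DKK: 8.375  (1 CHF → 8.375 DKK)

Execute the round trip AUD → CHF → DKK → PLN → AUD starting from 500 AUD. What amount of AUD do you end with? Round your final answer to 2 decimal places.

623.55

500 AUD × 0.7299 = 364.95 CHF
364.95 CHF × 8.375 = 3056.45625 DKK
3056.45625 DKK × 0.5056 = 1545.34428 PLN
1545.34428 PLN × 0.4035 = 623.54641698 AUD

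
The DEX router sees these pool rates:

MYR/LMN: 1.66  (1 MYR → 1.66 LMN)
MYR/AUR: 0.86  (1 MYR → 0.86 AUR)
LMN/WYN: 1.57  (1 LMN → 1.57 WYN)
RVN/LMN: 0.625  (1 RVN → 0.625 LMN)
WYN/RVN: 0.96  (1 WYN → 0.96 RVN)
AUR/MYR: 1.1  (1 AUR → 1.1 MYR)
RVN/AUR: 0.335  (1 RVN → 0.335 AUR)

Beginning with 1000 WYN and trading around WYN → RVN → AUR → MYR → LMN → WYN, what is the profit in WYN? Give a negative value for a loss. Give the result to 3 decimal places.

1000 WYN × 0.96 = 960 RVN
960 RVN × 0.335 = 321.6 AUR
321.6 AUR × 1.1 = 353.76 MYR
353.76 MYR × 1.66 = 587.2416 LMN
587.2416 LMN × 1.57 = 921.969312 WYN
Net change: 921.969312 − 1000 = -78.030688 WYN

-78.031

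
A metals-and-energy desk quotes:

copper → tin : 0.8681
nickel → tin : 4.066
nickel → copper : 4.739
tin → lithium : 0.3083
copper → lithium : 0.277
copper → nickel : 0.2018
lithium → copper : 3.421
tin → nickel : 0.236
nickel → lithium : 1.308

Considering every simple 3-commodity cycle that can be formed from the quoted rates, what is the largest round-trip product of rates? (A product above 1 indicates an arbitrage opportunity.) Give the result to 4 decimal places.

tin→nickel→copper→tin: 0.236 × 4.739 × 0.8681 = 0.97089
lithium→copper→tin→lithium: 3.421 × 0.8681 × 0.3083 = 0.91558
lithium→copper→nickel→lithium: 3.421 × 0.2018 × 1.308 = 0.90299
Maximum is tin→nickel→copper→tin at 0.9709; no arbitrage — every cycle loses value.

0.9709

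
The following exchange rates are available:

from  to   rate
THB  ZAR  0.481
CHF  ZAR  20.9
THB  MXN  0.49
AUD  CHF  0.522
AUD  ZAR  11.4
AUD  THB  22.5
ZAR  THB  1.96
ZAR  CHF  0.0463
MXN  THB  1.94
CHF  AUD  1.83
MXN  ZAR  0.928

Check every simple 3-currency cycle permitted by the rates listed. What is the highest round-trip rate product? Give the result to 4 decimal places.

ZAR→CHF→AUD→ZAR: 0.0463 × 1.83 × 11.4 = 0.96591
ZAR→THB→MXN→ZAR: 1.96 × 0.49 × 0.928 = 0.89125
Maximum is ZAR→CHF→AUD→ZAR at 0.9659; no arbitrage — every cycle loses value.

0.9659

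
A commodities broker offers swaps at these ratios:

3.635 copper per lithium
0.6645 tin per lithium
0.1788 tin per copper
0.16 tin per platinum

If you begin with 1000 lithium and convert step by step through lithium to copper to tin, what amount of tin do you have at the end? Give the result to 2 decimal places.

1000 lithium × 3.635 = 3635 copper
3635 copper × 0.1788 = 649.938 tin

649.94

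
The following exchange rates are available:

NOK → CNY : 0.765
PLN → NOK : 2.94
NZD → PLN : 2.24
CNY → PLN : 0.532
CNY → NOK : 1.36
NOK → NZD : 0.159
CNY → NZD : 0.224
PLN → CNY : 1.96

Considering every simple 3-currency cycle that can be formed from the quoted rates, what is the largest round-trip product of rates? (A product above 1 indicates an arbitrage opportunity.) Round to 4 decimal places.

NOK→CNY→PLN→NOK: 0.765 × 0.532 × 2.94 = 1.19652
NOK→NZD→PLN→NOK: 0.159 × 2.24 × 2.94 = 1.04711
PLN→CNY→NZD→PLN: 1.96 × 0.224 × 2.24 = 0.98345
Maximum is NOK→CNY→PLN→NOK at 1.1965; arbitrage exists.

1.1965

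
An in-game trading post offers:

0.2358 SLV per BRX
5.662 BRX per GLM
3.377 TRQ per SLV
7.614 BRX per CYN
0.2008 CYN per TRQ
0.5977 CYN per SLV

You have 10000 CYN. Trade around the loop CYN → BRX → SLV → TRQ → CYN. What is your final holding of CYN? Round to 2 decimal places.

10000 CYN × 7.614 = 76140 BRX
76140 BRX × 0.2358 = 17953.812 SLV
17953.812 SLV × 3.377 = 60630.023124 TRQ
60630.023124 TRQ × 0.2008 = 12174.5086432992 CYN

12174.51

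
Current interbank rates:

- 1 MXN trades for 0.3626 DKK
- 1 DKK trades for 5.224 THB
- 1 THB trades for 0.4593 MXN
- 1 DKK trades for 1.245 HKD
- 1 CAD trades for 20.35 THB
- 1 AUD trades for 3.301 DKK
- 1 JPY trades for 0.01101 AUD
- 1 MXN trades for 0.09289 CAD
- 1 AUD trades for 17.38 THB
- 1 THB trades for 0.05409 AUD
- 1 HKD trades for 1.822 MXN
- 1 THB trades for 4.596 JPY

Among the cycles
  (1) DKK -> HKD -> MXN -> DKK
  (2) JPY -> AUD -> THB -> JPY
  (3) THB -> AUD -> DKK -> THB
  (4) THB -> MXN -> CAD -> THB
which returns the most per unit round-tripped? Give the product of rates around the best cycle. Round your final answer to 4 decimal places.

0.9328

(1) 1.245 × 1.822 × 0.3626 = 0.82252
(2) 0.01101 × 17.38 × 4.596 = 0.87946
(3) 0.05409 × 3.301 × 5.224 = 0.93275
(4) 0.4593 × 0.09289 × 20.35 = 0.86822
Highest is cycle (3) at 0.9328 (≤1, no arbitrage).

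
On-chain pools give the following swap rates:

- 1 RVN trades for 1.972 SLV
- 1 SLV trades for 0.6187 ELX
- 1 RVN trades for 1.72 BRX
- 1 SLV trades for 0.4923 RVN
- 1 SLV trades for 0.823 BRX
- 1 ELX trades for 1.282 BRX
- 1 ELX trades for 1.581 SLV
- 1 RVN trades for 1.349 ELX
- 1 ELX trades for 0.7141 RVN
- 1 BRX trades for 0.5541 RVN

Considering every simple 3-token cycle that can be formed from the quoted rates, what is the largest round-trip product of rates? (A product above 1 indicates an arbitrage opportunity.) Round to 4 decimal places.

1.0500

SLV→RVN→ELX→SLV: 0.4923 × 1.349 × 1.581 = 1.04996
ELX→BRX→RVN→ELX: 1.282 × 0.5541 × 1.349 = 0.95827
SLV→BRX→RVN→SLV: 0.823 × 0.5541 × 1.972 = 0.89928
SLV→ELX→RVN→SLV: 0.6187 × 0.7141 × 1.972 = 0.87126
Maximum is SLV→RVN→ELX→SLV at 1.0500; arbitrage exists.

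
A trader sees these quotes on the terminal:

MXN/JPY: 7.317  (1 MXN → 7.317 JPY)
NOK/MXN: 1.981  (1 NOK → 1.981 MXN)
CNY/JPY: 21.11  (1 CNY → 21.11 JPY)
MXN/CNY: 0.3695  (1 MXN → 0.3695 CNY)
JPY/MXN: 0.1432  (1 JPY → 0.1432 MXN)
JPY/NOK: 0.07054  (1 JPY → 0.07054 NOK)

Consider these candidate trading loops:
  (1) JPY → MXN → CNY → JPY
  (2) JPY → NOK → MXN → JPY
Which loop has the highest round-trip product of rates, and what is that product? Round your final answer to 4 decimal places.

1.1170

(1) 0.1432 × 0.3695 × 21.11 = 1.11698
(2) 0.07054 × 1.981 × 7.317 = 1.02248
Highest is cycle (1) at 1.1170 (>1, arbitrage).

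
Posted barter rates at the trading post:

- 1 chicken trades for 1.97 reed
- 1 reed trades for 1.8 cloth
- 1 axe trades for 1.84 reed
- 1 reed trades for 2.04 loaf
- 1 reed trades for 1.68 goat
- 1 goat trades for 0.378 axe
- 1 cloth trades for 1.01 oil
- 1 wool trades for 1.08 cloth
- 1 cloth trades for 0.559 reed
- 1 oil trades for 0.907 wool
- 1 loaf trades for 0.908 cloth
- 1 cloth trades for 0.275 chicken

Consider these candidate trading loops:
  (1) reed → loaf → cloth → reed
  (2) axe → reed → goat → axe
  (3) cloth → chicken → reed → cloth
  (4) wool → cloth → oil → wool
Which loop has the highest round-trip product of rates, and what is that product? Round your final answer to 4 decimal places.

(1) 2.04 × 0.908 × 0.559 = 1.03545
(2) 1.84 × 1.68 × 0.378 = 1.16847
(3) 0.275 × 1.97 × 1.8 = 0.97515
(4) 1.08 × 1.01 × 0.907 = 0.98936
Highest is cycle (2) at 1.1685 (>1, arbitrage).

1.1685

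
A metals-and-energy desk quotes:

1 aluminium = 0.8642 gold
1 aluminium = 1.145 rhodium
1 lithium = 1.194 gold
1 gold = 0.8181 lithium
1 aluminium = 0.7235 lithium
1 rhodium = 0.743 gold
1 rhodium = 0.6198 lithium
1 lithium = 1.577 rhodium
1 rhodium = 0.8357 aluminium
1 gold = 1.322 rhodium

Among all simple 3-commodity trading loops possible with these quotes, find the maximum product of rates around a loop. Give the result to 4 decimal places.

0.9783

lithium→gold→rhodium→lithium: 1.194 × 1.322 × 0.6198 = 0.97833
lithium→rhodium→gold→lithium: 1.577 × 0.743 × 0.8181 = 0.95858
rhodium→aluminium→gold→rhodium: 0.8357 × 0.8642 × 1.322 = 0.95476
lithium→rhodium→aluminium→lithium: 1.577 × 0.8357 × 0.7235 = 0.95350
Maximum is lithium→gold→rhodium→lithium at 0.9783; no arbitrage — every cycle loses value.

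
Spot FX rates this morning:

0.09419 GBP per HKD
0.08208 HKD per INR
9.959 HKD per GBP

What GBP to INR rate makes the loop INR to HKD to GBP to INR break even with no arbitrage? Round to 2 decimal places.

129.35

Known legs of the cycle: 0.08208 × 0.09419 = 0.0077311152
For no arbitrage the full-cycle product must be 1, so the missing rate is 1 / 0.0077311152 ≈ 129.3474.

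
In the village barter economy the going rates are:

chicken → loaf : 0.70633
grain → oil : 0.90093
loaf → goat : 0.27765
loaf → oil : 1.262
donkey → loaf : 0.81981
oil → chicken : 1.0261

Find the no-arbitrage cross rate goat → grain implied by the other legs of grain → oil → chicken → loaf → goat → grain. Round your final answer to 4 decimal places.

5.5159

Known legs of the cycle: 0.90093 × 1.0261 × 0.70633 × 0.27765 = 0.1812951001375971885
For no arbitrage the full-cycle product must be 1, so the missing rate is 1 / 0.1812951001375971885 ≈ 5.515869.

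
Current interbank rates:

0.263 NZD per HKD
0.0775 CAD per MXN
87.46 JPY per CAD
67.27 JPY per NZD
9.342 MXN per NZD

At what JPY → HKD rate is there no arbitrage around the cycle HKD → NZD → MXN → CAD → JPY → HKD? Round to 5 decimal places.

0.06005

Known legs of the cycle: 0.263 × 9.342 × 0.0775 × 87.46 = 16.6535485299
For no arbitrage the full-cycle product must be 1, so the missing rate is 1 / 16.6535485299 ≈ 0.0600473.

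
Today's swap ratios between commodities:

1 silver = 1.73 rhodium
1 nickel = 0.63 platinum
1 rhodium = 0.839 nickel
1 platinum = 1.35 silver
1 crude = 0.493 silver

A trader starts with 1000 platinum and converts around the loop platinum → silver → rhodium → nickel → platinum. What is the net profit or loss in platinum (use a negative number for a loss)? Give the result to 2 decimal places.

1000 platinum × 1.35 = 1350 silver
1350 silver × 1.73 = 2335.5 rhodium
2335.5 rhodium × 0.839 = 1959.4845 nickel
1959.4845 nickel × 0.63 = 1234.475235 platinum
Net change: 1234.475235 − 1000 = 234.475235 platinum

234.48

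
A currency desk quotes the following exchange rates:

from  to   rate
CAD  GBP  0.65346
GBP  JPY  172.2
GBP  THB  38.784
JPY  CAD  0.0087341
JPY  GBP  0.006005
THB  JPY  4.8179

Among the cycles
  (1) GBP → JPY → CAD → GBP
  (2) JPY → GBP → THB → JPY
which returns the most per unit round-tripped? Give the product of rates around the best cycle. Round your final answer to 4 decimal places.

(1) 172.2 × 0.0087341 × 0.65346 = 0.98281
(2) 0.006005 × 38.784 × 4.8179 = 1.12208
Highest is cycle (2) at 1.1221 (>1, arbitrage).

1.1221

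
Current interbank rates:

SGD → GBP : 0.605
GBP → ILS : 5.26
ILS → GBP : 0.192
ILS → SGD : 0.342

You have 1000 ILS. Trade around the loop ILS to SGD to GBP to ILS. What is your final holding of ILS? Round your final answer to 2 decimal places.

1000 ILS × 0.342 = 342 SGD
342 SGD × 0.605 = 206.91 GBP
206.91 GBP × 5.26 = 1088.3466 ILS

1088.35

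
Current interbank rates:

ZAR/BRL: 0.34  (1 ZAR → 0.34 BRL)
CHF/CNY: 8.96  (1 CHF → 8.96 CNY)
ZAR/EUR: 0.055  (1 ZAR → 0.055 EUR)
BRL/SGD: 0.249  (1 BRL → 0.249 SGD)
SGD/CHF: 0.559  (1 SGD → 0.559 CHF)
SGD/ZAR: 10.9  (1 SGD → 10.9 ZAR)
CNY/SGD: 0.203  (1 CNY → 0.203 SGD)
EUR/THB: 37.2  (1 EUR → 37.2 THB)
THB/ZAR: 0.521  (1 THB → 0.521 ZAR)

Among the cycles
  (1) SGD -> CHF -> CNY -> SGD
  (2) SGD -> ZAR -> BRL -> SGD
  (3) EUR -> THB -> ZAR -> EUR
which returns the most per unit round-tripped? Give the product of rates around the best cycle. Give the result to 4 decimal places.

(1) 0.559 × 8.96 × 0.203 = 1.01675
(2) 10.9 × 0.34 × 0.249 = 0.92279
(3) 37.2 × 0.521 × 0.055 = 1.06597
Highest is cycle (3) at 1.0660 (>1, arbitrage).

1.0660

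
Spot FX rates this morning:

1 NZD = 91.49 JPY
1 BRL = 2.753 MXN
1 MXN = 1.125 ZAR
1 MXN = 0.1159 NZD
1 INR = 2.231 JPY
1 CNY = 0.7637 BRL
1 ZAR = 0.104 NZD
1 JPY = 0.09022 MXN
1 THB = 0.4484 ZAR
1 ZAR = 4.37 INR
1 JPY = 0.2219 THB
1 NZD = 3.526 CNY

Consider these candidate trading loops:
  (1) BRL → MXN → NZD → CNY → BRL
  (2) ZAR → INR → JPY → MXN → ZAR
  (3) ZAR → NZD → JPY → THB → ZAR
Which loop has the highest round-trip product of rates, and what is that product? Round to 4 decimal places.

0.9895

(1) 2.753 × 0.1159 × 3.526 × 0.7637 = 0.85920
(2) 4.37 × 2.231 × 0.09022 × 1.125 = 0.98955
(3) 0.104 × 91.49 × 0.2219 × 0.4484 = 0.94674
Highest is cycle (2) at 0.9895 (≤1, no arbitrage).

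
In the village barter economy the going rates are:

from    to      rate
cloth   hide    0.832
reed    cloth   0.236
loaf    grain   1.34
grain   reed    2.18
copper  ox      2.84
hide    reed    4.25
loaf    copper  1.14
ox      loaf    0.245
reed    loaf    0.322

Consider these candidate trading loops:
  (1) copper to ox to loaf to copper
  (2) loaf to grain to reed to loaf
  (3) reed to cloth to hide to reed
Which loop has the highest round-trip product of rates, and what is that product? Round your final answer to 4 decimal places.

0.9406

(1) 2.84 × 0.245 × 1.14 = 0.79321
(2) 1.34 × 2.18 × 0.322 = 0.94063
(3) 0.236 × 0.832 × 4.25 = 0.83450
Highest is cycle (2) at 0.9406 (≤1, no arbitrage).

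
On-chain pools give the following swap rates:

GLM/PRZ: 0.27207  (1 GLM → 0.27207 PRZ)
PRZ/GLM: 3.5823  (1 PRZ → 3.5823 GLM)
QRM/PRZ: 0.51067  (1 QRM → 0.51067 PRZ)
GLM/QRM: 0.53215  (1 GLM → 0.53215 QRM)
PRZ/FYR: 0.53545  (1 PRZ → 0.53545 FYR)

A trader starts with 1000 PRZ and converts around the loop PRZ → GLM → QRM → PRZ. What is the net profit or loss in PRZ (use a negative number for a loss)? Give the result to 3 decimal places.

1000 PRZ × 3.5823 = 3582.3 GLM
3582.3 GLM × 0.53215 = 1906.320945 QRM
1906.320945 QRM × 0.51067 = 973.50091698315 PRZ
Net change: 973.50091698315 − 1000 = -26.49908301685 PRZ

-26.499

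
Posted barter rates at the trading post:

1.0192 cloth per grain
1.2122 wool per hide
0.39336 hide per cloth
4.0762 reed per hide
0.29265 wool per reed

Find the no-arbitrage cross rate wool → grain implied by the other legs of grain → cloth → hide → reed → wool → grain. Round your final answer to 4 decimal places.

2.0910

Known legs of the cycle: 1.0192 × 0.39336 × 4.0762 × 0.29265 = 0.47824850750092416
For no arbitrage the full-cycle product must be 1, so the missing rate is 1 / 0.47824850750092416 ≈ 2.090963.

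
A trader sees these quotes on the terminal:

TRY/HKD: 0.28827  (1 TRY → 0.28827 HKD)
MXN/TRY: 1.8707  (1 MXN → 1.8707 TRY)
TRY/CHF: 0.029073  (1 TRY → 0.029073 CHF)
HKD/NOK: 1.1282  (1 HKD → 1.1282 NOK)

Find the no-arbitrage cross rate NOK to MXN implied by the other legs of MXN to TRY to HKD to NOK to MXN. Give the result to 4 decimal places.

Known legs of the cycle: 1.8707 × 0.28827 × 1.1282 = 0.6084006785298
For no arbitrage the full-cycle product must be 1, so the missing rate is 1 / 0.6084006785298 ≈ 1.643654.

1.6437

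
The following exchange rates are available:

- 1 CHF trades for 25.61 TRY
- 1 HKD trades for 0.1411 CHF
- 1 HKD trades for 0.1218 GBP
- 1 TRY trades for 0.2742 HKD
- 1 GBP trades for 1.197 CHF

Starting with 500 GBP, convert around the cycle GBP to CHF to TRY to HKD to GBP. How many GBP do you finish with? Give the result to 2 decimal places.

500 GBP × 1.197 = 598.5 CHF
598.5 CHF × 25.61 = 15327.585 TRY
15327.585 TRY × 0.2742 = 4202.823807 HKD
4202.823807 HKD × 0.1218 = 511.9039396926 GBP

511.90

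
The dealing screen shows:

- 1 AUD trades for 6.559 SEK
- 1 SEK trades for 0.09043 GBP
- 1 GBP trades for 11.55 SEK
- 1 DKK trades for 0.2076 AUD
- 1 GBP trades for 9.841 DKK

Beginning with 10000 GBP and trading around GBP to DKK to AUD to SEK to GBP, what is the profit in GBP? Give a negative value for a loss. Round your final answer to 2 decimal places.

10000 GBP × 9.841 = 98410 DKK
98410 DKK × 0.2076 = 20429.916 AUD
20429.916 AUD × 6.559 = 133999.819044 SEK
133999.819044 SEK × 0.09043 = 12117.60363614892 GBP
Net change: 12117.60363614892 − 10000 = 2117.60363614892 GBP

2117.60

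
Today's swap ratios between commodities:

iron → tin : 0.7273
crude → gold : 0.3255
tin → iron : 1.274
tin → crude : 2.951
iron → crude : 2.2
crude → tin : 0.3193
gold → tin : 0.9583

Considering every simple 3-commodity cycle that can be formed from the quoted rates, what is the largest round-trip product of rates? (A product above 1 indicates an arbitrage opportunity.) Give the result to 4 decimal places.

crude→gold→tin→crude: 0.3255 × 0.9583 × 2.951 = 0.92050
iron→crude→tin→iron: 2.2 × 0.3193 × 1.274 = 0.89493
Maximum is crude→gold→tin→crude at 0.9205; no arbitrage — every cycle loses value.

0.9205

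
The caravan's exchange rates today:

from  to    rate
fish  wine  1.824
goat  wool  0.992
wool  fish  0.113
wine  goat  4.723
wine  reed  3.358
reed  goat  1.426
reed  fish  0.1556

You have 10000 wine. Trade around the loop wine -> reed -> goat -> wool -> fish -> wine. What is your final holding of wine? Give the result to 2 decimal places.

10000 wine × 3.358 = 33580 reed
33580 reed × 1.426 = 47885.08 goat
47885.08 goat × 0.992 = 47501.99936 wool
47501.99936 wool × 0.113 = 5367.72592768 fish
5367.72592768 fish × 1.824 = 9790.73209208832 wine

9790.73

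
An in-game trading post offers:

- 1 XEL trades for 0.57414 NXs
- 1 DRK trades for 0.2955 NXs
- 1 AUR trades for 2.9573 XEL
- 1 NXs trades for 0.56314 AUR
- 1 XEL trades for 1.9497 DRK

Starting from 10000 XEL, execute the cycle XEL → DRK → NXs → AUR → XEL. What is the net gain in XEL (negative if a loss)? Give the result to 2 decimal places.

-405.18

10000 XEL × 1.9497 = 19497 DRK
19497 DRK × 0.2955 = 5761.3635 NXs
5761.3635 NXs × 0.56314 = 3244.45424139 AUR
3244.45424139 AUR × 2.9573 = 9594.824528062647 XEL
Net change: 9594.824528062647 − 10000 = -405.175471937353 XEL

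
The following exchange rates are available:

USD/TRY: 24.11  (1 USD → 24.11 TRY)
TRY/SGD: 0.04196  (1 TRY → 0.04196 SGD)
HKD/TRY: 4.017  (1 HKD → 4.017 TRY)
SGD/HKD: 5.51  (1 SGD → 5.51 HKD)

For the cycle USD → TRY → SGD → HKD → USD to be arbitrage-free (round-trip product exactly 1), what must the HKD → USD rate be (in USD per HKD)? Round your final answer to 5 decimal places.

0.17940

Known legs of the cycle: 24.11 × 0.04196 × 5.51 = 5.574222356
For no arbitrage the full-cycle product must be 1, so the missing rate is 1 / 5.574222356 ≈ 0.1793972.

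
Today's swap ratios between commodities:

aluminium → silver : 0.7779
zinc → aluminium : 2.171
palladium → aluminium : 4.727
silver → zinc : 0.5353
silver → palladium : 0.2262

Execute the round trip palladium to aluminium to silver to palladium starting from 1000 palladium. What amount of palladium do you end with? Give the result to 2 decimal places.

1000 palladium × 4.727 = 4727 aluminium
4727 aluminium × 0.7779 = 3677.1333 silver
3677.1333 silver × 0.2262 = 831.76755246 palladium

831.77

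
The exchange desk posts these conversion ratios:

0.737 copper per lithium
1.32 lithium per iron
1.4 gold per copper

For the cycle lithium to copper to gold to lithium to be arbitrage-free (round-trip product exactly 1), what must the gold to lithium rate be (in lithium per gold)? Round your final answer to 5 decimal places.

0.96918

Known legs of the cycle: 0.737 × 1.4 = 1.0318
For no arbitrage the full-cycle product must be 1, so the missing rate is 1 / 1.0318 ≈ 0.9691801.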